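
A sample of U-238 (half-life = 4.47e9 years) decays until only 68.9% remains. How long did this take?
t = t½ × log₂(N₀/N) = 2.402e9 years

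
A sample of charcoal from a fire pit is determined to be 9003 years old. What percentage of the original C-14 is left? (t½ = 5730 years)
N/N₀ = (1/2)^(t/t½) = 0.3365 = 33.7%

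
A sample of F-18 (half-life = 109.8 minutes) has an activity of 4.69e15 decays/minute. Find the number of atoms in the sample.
N = A/λ = 7.429e17 atoms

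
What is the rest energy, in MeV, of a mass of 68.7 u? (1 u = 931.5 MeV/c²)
E = mc² = 63990 MeV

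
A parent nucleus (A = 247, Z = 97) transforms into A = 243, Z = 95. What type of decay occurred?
ΔA = -4, ΔZ = -2 ⇒ alpha decay (α)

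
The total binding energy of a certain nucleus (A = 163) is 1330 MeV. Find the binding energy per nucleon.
B.E./A = 1330/163 = 8.16 MeV/nucleon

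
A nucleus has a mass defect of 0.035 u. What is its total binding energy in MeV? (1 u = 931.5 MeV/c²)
B.E. = Δm × 931.5 = 32.6 MeV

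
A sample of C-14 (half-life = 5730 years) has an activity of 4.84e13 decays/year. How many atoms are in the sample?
N = A/λ = 4.001e17 atoms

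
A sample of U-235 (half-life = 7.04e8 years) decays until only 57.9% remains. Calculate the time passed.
t = t½ × log₂(N₀/N) = 5.55e8 years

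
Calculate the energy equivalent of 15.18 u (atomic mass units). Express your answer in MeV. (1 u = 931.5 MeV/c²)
E = mc² = 14140 MeV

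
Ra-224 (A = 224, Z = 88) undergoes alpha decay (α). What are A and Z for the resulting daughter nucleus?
Daughter: A = 220, Z = 86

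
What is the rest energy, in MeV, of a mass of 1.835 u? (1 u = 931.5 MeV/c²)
E = mc² = 1709 MeV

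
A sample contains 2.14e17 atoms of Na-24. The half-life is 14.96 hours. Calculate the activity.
A = λN = 9.915e15 decays/hour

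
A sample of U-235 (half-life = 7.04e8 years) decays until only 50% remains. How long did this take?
t = t½ × log₂(N₀/N) = 7.04e8 years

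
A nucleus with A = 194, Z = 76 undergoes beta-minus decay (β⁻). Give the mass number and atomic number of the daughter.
Daughter: A = 194, Z = 77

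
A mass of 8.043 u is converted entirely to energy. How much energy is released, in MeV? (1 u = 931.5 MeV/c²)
E = mc² = 7492 MeV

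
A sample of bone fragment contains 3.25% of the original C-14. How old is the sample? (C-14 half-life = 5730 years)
Age = t½ × log₂(1/ratio) = 28330 years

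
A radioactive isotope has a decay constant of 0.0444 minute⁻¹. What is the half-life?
t½ = ln(2)/λ = 15.61 minutes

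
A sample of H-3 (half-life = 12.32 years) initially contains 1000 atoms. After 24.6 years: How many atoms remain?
N = N₀(1/2)^(t/t½) = 250.6 atoms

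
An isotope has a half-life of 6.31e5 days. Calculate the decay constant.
λ = ln(2)/t½ = 1.098e-6 day⁻¹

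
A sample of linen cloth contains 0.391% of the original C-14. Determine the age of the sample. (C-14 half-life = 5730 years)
Age = t½ × log₂(1/ratio) = 45830 years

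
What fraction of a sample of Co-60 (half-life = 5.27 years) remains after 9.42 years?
N/N₀ = (1/2)^(t/t½) = 0.2897 = 29%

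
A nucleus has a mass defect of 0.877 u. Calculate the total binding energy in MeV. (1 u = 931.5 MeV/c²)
B.E. = Δm × 931.5 = 816.9 MeV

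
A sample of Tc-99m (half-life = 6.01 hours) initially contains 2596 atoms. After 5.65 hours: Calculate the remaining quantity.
N = N₀(1/2)^(t/t½) = 1353 atoms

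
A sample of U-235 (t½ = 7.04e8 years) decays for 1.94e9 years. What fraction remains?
N/N₀ = (1/2)^(t/t½) = 0.1481 = 14.8%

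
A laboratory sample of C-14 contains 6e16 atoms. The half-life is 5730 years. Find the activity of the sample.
A = λN = 7.258e12 decays/year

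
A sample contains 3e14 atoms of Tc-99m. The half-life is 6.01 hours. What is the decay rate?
A = λN = 3.46e13 decays/hour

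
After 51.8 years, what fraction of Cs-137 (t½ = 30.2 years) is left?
N/N₀ = (1/2)^(t/t½) = 0.3046 = 30.5%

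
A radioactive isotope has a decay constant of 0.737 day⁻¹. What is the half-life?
t½ = ln(2)/λ = 0.9405 days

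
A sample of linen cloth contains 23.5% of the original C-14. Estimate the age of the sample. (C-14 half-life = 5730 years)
Age = t½ × log₂(1/ratio) = 11970 years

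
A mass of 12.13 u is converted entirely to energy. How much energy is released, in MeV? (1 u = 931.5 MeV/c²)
E = mc² = 11300 MeV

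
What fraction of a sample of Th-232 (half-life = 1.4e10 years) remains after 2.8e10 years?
N/N₀ = (1/2)^(t/t½) = 0.25 = 25%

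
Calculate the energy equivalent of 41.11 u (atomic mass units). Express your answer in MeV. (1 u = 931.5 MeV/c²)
E = mc² = 38290 MeV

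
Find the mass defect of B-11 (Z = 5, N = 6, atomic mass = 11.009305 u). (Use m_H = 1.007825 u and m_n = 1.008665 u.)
Δm = Z·m_H + N·m_n − M = 0.08181 u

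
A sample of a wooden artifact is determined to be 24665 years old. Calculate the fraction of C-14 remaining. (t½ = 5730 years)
N/N₀ = (1/2)^(t/t½) = 0.05061 = 5.06%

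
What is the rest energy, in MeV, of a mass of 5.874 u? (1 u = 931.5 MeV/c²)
E = mc² = 5472 MeV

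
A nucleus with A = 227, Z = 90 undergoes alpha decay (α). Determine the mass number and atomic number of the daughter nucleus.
Daughter: A = 223, Z = 88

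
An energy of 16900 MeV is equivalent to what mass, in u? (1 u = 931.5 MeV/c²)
m = E/c² = 18.14 u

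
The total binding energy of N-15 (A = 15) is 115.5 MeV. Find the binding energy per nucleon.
B.E./A = 115.5/15 = 7.7 MeV/nucleon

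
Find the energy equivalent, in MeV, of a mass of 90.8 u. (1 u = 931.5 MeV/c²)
E = mc² = 84580 MeV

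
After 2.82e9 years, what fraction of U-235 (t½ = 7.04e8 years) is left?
N/N₀ = (1/2)^(t/t½) = 0.06225 = 6.23%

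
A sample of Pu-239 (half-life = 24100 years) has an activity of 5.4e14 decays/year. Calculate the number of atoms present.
N = A/λ = 1.878e19 atoms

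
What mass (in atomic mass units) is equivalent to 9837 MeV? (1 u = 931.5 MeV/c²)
m = E/c² = 10.56 u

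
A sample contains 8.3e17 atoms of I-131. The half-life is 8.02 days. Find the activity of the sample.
A = λN = 7.173e16 decays/day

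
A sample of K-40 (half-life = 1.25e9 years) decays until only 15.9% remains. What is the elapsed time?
t = t½ × log₂(N₀/N) = 3.316e9 years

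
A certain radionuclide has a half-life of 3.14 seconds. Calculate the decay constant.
λ = ln(2)/t½ = 0.2207 second⁻¹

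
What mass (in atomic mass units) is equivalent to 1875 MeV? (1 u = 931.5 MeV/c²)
m = E/c² = 2.013 u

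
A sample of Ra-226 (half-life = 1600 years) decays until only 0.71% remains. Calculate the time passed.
t = t½ × log₂(N₀/N) = 11420 years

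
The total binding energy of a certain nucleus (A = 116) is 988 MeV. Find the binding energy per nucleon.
B.E./A = 988/116 = 8.517 MeV/nucleon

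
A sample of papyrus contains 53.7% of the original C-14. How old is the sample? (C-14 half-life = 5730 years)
Age = t½ × log₂(1/ratio) = 5140 years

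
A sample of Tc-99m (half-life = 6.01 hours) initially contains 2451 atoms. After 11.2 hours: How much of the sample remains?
N = N₀(1/2)^(t/t½) = 673.5 atoms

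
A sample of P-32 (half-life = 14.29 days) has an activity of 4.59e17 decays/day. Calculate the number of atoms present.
N = A/λ = 9.463e18 atoms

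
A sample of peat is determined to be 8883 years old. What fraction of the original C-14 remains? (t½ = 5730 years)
N/N₀ = (1/2)^(t/t½) = 0.3414 = 34.1%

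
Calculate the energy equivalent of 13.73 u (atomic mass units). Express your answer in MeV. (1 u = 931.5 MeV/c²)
E = mc² = 12790 MeV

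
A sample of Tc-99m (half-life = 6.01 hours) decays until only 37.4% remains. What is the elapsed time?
t = t½ × log₂(N₀/N) = 8.528 hours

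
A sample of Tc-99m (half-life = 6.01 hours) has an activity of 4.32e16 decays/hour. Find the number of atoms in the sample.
N = A/λ = 3.746e17 atoms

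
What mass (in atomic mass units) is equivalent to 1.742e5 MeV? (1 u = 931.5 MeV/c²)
m = E/c² = 187 u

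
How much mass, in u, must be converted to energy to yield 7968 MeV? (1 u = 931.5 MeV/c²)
m = E/c² = 8.554 u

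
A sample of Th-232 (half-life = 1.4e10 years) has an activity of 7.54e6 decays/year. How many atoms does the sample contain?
N = A/λ = 1.523e17 atoms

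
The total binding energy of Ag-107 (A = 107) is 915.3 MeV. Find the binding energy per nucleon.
B.E./A = 915.3/107 = 8.554 MeV/nucleon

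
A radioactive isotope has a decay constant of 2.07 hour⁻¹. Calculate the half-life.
t½ = ln(2)/λ = 0.3349 hours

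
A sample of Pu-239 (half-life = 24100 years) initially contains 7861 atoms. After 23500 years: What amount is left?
N = N₀(1/2)^(t/t½) = 3999 atoms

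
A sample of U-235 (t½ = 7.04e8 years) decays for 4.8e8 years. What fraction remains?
N/N₀ = (1/2)^(t/t½) = 0.6234 = 62.3%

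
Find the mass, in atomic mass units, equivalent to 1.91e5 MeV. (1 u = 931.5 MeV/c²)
m = E/c² = 205 u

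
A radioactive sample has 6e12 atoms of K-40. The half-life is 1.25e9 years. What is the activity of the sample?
A = λN = 3327 decays/year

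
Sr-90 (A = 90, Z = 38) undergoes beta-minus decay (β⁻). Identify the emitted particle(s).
β⁻: electron (e⁻) + antineutrino (ν̄ₑ)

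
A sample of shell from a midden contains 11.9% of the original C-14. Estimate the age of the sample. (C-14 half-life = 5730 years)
Age = t½ × log₂(1/ratio) = 17600 years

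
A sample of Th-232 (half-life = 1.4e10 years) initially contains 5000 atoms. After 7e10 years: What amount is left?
N = N₀(1/2)^(t/t½) = 156.2 atoms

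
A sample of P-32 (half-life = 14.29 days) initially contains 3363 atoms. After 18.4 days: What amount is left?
N = N₀(1/2)^(t/t½) = 1378 atoms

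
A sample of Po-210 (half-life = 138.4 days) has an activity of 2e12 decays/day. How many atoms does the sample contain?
N = A/λ = 3.993e14 atoms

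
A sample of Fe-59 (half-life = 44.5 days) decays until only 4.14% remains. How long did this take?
t = t½ × log₂(N₀/N) = 204.4 days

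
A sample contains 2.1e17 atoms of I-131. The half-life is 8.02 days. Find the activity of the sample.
A = λN = 1.815e16 decays/day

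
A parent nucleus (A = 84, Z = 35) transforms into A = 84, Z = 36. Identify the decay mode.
ΔA = 0, ΔZ = +1 ⇒ beta-minus decay (β⁻)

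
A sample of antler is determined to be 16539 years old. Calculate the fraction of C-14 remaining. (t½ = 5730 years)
N/N₀ = (1/2)^(t/t½) = 0.1352 = 13.5%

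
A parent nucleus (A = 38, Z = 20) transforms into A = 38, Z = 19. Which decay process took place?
ΔA = 0, ΔZ = -1 ⇒ beta-plus decay (β⁺) or electron capture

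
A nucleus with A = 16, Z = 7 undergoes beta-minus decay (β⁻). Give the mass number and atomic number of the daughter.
Daughter: A = 16, Z = 8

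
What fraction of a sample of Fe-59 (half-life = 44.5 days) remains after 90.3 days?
N/N₀ = (1/2)^(t/t½) = 0.245 = 24.5%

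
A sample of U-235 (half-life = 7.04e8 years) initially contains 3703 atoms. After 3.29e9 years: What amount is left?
N = N₀(1/2)^(t/t½) = 145.1 atoms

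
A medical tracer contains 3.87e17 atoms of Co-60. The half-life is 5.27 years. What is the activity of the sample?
A = λN = 5.09e16 decays/year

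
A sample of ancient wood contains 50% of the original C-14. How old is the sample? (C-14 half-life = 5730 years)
Age = t½ × log₂(1/ratio) = 5730 years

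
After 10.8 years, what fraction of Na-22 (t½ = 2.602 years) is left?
N/N₀ = (1/2)^(t/t½) = 0.0563 = 5.63%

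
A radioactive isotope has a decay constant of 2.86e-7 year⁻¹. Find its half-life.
t½ = ln(2)/λ = 2.424e6 years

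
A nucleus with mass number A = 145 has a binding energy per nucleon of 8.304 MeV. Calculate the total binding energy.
B.E. = 8.304 × 145 = 1204 MeV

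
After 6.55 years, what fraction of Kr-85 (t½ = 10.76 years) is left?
N/N₀ = (1/2)^(t/t½) = 0.6558 = 65.6%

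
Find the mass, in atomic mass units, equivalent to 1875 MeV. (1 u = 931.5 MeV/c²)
m = E/c² = 2.013 u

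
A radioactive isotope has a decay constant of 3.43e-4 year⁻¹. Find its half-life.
t½ = ln(2)/λ = 2021 years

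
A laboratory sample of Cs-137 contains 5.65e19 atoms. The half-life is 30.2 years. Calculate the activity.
A = λN = 1.297e18 decays/year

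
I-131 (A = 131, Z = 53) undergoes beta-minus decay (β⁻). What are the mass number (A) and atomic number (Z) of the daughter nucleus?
Daughter: A = 131, Z = 54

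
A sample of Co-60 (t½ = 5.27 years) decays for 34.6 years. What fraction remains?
N/N₀ = (1/2)^(t/t½) = 0.01056 = 1.06%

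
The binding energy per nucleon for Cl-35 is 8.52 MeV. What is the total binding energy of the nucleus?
B.E. = 8.52 × 35 = 298.2 MeV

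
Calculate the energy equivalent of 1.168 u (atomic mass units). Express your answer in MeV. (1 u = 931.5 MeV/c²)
E = mc² = 1088 MeV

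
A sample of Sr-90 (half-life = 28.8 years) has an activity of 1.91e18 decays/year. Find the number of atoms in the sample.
N = A/λ = 7.936e19 atoms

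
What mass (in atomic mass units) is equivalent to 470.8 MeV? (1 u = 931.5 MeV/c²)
m = E/c² = 0.5054 u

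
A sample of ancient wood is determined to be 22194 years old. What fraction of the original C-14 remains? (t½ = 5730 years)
N/N₀ = (1/2)^(t/t½) = 0.06824 = 6.82%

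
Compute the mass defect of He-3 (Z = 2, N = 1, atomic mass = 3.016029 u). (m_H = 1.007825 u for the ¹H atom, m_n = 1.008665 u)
Δm = Z·m_H + N·m_n − M = 0.008286 u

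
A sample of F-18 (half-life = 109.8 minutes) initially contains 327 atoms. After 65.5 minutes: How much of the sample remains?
N = N₀(1/2)^(t/t½) = 216.3 atoms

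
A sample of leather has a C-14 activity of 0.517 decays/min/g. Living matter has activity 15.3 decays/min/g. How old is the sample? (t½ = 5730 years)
Age = t½ × log₂(A₀/A) = 28000 years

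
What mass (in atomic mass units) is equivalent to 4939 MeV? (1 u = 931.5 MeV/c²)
m = E/c² = 5.302 u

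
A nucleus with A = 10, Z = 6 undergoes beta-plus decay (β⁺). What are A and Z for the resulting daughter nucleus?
Daughter: A = 10, Z = 5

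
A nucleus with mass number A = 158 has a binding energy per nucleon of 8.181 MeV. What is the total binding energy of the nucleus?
B.E. = 8.181 × 158 = 1293 MeV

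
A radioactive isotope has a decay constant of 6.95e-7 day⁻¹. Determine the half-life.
t½ = ln(2)/λ = 9.973e5 days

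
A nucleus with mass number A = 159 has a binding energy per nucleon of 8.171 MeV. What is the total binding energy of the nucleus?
B.E. = 8.171 × 159 = 1299 MeV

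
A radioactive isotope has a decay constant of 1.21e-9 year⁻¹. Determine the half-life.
t½ = ln(2)/λ = 5.728e8 years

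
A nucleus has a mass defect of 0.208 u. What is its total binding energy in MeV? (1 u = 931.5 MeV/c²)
B.E. = Δm × 931.5 = 193.8 MeV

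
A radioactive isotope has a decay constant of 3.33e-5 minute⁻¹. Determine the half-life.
t½ = ln(2)/λ = 20820 minutes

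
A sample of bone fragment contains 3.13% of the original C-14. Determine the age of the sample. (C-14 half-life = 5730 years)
Age = t½ × log₂(1/ratio) = 28640 years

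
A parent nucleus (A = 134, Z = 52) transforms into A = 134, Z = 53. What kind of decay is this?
ΔA = 0, ΔZ = +1 ⇒ beta-minus decay (β⁻)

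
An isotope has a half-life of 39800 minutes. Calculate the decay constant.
λ = ln(2)/t½ = 1.742e-5 minute⁻¹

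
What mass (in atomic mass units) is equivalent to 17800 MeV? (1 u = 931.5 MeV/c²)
m = E/c² = 19.11 u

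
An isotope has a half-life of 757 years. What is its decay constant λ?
λ = ln(2)/t½ = 9.157e-4 year⁻¹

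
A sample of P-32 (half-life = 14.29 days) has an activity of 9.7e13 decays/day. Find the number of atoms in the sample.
N = A/λ = 2e15 atoms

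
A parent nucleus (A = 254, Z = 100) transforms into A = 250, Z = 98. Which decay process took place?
ΔA = -4, ΔZ = -2 ⇒ alpha decay (α)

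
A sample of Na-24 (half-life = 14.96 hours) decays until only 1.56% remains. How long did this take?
t = t½ × log₂(N₀/N) = 89.79 hours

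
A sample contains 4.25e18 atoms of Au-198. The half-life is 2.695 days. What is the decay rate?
A = λN = 1.093e18 decays/day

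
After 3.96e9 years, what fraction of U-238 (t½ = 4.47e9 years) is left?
N/N₀ = (1/2)^(t/t½) = 0.5411 = 54.1%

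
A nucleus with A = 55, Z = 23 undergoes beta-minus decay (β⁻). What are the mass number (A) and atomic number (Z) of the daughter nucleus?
Daughter: A = 55, Z = 24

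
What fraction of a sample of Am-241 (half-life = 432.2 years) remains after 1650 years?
N/N₀ = (1/2)^(t/t½) = 0.07092 = 7.09%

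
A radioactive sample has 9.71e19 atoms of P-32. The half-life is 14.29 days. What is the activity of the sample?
A = λN = 4.71e18 decays/day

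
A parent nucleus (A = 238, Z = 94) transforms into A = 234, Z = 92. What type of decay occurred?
ΔA = -4, ΔZ = -2 ⇒ alpha decay (α)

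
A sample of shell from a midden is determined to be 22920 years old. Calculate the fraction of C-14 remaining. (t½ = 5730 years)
N/N₀ = (1/2)^(t/t½) = 0.0625 = 6.25%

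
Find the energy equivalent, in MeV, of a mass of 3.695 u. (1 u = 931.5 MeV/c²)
E = mc² = 3442 MeV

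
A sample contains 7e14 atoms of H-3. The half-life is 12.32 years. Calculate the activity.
A = λN = 3.938e13 decays/year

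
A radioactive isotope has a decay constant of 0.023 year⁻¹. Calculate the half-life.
t½ = ln(2)/λ = 30.14 years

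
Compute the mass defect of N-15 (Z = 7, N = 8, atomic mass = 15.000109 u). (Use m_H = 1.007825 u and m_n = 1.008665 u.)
Δm = Z·m_H + N·m_n − M = 0.124 u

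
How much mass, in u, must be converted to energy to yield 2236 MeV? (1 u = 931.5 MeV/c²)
m = E/c² = 2.4 u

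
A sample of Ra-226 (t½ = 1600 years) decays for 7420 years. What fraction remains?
N/N₀ = (1/2)^(t/t½) = 0.04018 = 4.02%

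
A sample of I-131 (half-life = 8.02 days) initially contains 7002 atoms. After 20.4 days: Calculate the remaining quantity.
N = N₀(1/2)^(t/t½) = 1201 atoms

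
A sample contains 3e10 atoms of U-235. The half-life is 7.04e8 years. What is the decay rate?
A = λN = 29.54 decays/year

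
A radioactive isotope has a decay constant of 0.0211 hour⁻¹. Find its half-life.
t½ = ln(2)/λ = 32.85 hours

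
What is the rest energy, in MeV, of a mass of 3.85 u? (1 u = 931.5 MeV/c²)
E = mc² = 3586 MeV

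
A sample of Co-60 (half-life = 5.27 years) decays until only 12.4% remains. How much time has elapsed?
t = t½ × log₂(N₀/N) = 15.87 years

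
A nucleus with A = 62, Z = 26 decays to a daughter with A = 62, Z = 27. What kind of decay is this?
ΔA = 0, ΔZ = +1 ⇒ beta-minus decay (β⁻)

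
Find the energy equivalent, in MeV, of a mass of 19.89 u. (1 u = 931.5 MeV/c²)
E = mc² = 18530 MeV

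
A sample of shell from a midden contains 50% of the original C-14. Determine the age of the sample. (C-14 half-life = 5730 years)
Age = t½ × log₂(1/ratio) = 5730 years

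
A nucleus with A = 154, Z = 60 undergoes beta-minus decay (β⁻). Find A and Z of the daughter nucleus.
Daughter: A = 154, Z = 61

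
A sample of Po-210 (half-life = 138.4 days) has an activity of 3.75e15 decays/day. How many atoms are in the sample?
N = A/λ = 7.488e17 atoms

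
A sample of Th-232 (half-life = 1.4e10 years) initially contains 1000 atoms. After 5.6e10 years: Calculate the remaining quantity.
N = N₀(1/2)^(t/t½) = 62.5 atoms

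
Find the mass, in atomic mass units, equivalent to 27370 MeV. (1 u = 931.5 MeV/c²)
m = E/c² = 29.38 u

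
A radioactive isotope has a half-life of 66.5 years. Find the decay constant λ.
λ = ln(2)/t½ = 0.01042 year⁻¹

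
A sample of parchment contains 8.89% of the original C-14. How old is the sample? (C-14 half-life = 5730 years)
Age = t½ × log₂(1/ratio) = 20010 years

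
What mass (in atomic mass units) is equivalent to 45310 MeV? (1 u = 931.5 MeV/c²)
m = E/c² = 48.64 u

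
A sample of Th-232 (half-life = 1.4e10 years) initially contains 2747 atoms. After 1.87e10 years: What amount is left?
N = N₀(1/2)^(t/t½) = 1088 atoms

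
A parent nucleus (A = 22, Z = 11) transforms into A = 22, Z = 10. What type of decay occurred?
ΔA = 0, ΔZ = -1 ⇒ beta-plus decay (β⁺) or electron capture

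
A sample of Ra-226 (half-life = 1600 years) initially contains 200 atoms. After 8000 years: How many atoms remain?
N = N₀(1/2)^(t/t½) = 6.25 atoms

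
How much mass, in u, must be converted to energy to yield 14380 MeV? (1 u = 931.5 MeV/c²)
m = E/c² = 15.44 u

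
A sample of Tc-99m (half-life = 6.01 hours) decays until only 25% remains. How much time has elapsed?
t = t½ × log₂(N₀/N) = 12.02 hours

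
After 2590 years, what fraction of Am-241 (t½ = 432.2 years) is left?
N/N₀ = (1/2)^(t/t½) = 0.01571 = 1.57%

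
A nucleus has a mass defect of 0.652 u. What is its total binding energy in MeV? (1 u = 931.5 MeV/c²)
B.E. = Δm × 931.5 = 607.3 MeV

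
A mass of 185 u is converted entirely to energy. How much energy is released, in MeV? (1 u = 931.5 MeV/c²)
E = mc² = 1.723e5 MeV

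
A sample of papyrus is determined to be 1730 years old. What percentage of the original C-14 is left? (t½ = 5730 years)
N/N₀ = (1/2)^(t/t½) = 0.8112 = 81.1%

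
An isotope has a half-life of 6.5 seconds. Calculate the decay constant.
λ = ln(2)/t½ = 0.1066 second⁻¹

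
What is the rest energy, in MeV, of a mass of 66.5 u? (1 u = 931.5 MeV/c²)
E = mc² = 61940 MeV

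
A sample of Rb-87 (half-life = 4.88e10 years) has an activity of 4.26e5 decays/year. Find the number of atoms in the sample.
N = A/λ = 2.999e16 atoms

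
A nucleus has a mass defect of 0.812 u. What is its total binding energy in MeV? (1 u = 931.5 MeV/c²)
B.E. = Δm × 931.5 = 756.4 MeV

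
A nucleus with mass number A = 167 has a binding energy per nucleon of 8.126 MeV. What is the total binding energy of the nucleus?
B.E. = 8.126 × 167 = 1357 MeV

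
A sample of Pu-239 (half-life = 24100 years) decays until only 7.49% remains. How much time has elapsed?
t = t½ × log₂(N₀/N) = 90110 years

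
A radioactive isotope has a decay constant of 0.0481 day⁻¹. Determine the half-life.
t½ = ln(2)/λ = 14.41 days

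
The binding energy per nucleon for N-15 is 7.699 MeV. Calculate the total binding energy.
B.E. = 7.699 × 15 = 115.5 MeV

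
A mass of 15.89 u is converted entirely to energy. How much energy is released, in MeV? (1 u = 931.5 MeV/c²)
E = mc² = 14800 MeV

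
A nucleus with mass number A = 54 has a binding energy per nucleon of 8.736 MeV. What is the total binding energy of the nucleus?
B.E. = 8.736 × 54 = 471.7 MeV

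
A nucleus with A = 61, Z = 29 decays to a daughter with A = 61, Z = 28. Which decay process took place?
ΔA = 0, ΔZ = -1 ⇒ beta-plus decay (β⁺) or electron capture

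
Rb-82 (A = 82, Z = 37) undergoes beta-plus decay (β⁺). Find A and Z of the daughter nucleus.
Daughter: A = 82, Z = 36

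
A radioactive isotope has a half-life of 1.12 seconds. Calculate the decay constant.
λ = ln(2)/t½ = 0.6189 second⁻¹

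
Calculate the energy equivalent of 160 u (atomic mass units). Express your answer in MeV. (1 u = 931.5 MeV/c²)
E = mc² = 1.49e5 MeV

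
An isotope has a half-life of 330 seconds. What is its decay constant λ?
λ = ln(2)/t½ = 0.0021 second⁻¹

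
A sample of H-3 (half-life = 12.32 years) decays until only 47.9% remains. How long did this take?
t = t½ × log₂(N₀/N) = 13.08 years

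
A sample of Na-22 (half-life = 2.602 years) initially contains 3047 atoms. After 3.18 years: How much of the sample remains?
N = N₀(1/2)^(t/t½) = 1306 atoms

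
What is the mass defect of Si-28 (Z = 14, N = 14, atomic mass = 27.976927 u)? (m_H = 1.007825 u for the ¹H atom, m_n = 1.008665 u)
Δm = Z·m_H + N·m_n − M = 0.2539 u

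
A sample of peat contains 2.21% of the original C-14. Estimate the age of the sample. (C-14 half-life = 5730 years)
Age = t½ × log₂(1/ratio) = 31510 years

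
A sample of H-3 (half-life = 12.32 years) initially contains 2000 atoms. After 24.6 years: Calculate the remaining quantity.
N = N₀(1/2)^(t/t½) = 501.1 atoms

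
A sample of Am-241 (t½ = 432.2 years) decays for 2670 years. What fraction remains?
N/N₀ = (1/2)^(t/t½) = 0.01381 = 1.38%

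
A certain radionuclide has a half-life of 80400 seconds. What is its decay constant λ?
λ = ln(2)/t½ = 8.621e-6 second⁻¹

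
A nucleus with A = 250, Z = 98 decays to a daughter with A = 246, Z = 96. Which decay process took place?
ΔA = -4, ΔZ = -2 ⇒ alpha decay (α)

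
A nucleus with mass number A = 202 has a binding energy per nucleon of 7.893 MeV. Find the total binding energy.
B.E. = 7.893 × 202 = 1594 MeV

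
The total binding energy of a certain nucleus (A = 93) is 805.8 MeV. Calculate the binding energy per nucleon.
B.E./A = 805.8/93 = 8.665 MeV/nucleon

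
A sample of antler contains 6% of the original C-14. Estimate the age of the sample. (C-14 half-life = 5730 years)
Age = t½ × log₂(1/ratio) = 23260 years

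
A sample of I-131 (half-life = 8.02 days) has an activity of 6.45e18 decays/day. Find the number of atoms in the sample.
N = A/λ = 7.463e19 atoms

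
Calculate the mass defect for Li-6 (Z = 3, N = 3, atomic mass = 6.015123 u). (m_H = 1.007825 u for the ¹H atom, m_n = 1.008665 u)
Δm = Z·m_H + N·m_n − M = 0.03435 u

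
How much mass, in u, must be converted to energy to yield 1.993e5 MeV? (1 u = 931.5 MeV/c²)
m = E/c² = 214 u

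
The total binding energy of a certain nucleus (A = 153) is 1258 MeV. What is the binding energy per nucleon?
B.E./A = 1258/153 = 8.222 MeV/nucleon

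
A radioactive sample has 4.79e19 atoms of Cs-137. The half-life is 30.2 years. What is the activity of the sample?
A = λN = 1.099e18 decays/year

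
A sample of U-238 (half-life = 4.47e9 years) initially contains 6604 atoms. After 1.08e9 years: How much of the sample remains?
N = N₀(1/2)^(t/t½) = 5586 atoms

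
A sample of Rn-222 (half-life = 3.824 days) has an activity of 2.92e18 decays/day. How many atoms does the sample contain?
N = A/λ = 1.611e19 atoms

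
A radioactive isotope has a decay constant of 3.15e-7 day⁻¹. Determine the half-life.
t½ = ln(2)/λ = 2.2e6 days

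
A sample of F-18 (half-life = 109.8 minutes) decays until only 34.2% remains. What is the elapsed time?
t = t½ × log₂(N₀/N) = 170 minutes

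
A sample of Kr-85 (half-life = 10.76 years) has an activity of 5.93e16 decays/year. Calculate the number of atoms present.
N = A/λ = 9.205e17 atoms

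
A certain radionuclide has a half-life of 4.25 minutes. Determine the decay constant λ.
λ = ln(2)/t½ = 0.1631 minute⁻¹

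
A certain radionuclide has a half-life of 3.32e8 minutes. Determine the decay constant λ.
λ = ln(2)/t½ = 2.088e-9 minute⁻¹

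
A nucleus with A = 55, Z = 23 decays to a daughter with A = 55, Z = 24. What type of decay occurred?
ΔA = 0, ΔZ = +1 ⇒ beta-minus decay (β⁻)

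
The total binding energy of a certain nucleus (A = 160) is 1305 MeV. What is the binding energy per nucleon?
B.E./A = 1305/160 = 8.156 MeV/nucleon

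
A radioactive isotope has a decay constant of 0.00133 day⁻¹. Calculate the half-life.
t½ = ln(2)/λ = 521.2 days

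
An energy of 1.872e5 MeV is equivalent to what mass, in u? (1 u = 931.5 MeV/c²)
m = E/c² = 201 u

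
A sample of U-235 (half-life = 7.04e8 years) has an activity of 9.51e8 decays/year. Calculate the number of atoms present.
N = A/λ = 9.659e17 atoms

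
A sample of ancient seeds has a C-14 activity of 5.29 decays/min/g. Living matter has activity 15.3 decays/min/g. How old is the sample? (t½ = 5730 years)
Age = t½ × log₂(A₀/A) = 8779 years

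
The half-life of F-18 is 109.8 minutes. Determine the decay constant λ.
λ = ln(2)/t½ = 0.006313 minute⁻¹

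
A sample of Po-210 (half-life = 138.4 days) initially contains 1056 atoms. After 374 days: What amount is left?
N = N₀(1/2)^(t/t½) = 162.3 atoms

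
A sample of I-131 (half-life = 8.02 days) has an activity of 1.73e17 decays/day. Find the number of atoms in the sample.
N = A/λ = 2.002e18 atoms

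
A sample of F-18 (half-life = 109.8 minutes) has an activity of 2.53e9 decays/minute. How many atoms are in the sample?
N = A/λ = 4.008e11 atoms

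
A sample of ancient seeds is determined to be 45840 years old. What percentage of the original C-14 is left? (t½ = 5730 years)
N/N₀ = (1/2)^(t/t½) = 0.003906 = 0.391%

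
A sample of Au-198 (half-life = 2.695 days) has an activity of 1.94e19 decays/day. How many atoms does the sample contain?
N = A/λ = 7.543e19 atoms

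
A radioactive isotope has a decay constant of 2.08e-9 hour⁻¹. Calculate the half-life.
t½ = ln(2)/λ = 3.332e8 hours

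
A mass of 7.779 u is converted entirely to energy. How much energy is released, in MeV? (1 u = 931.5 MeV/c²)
E = mc² = 7246 MeV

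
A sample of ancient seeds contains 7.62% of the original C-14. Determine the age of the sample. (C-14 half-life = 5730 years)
Age = t½ × log₂(1/ratio) = 21280 years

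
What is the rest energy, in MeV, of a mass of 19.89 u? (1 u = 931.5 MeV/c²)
E = mc² = 18530 MeV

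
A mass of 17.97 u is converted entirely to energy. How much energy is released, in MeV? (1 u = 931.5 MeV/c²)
E = mc² = 16740 MeV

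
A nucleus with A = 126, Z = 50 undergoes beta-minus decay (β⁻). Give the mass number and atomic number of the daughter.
Daughter: A = 126, Z = 51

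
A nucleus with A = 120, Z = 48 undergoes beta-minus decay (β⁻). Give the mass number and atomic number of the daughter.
Daughter: A = 120, Z = 49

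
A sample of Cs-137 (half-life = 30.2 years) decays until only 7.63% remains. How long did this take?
t = t½ × log₂(N₀/N) = 112.1 years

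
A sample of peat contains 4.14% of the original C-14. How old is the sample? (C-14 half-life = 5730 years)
Age = t½ × log₂(1/ratio) = 26320 years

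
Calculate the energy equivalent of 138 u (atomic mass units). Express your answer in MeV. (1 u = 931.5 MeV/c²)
E = mc² = 1.285e5 MeV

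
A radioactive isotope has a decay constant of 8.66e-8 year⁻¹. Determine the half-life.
t½ = ln(2)/λ = 8.004e6 years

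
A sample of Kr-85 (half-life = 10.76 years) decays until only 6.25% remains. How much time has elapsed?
t = t½ × log₂(N₀/N) = 43.04 years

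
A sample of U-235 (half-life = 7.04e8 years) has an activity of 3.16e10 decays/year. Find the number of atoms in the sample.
N = A/λ = 3.209e19 atoms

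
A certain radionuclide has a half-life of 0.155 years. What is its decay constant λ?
λ = ln(2)/t½ = 4.472 year⁻¹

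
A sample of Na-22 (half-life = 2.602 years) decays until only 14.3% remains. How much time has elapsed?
t = t½ × log₂(N₀/N) = 7.301 years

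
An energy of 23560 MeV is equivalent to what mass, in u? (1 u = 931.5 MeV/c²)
m = E/c² = 25.29 u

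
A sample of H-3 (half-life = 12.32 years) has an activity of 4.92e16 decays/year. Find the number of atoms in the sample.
N = A/λ = 8.745e17 atoms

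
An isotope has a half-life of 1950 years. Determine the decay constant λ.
λ = ln(2)/t½ = 3.555e-4 year⁻¹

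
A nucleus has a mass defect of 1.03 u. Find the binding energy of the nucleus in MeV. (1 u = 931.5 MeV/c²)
B.E. = Δm × 931.5 = 959.4 MeV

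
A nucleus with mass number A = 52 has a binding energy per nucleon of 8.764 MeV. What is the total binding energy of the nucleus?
B.E. = 8.764 × 52 = 455.7 MeV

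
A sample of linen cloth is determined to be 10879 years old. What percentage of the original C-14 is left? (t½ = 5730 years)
N/N₀ = (1/2)^(t/t½) = 0.2682 = 26.8%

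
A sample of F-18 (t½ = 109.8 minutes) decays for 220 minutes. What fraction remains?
N/N₀ = (1/2)^(t/t½) = 0.2494 = 24.9%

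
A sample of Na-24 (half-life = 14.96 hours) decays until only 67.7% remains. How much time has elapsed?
t = t½ × log₂(N₀/N) = 8.419 hours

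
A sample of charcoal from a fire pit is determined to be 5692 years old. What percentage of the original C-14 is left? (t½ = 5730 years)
N/N₀ = (1/2)^(t/t½) = 0.5023 = 50.2%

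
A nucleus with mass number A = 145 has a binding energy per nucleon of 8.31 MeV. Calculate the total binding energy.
B.E. = 8.31 × 145 = 1205 MeV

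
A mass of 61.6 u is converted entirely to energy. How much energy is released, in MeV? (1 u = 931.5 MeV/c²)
E = mc² = 57380 MeV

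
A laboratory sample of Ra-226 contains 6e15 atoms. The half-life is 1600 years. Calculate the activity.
A = λN = 2.599e12 decays/year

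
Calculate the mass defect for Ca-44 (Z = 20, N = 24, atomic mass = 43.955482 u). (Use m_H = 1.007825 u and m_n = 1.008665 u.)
Δm = Z·m_H + N·m_n − M = 0.409 u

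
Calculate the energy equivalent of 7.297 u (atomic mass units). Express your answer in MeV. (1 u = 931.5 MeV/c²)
E = mc² = 6797 MeV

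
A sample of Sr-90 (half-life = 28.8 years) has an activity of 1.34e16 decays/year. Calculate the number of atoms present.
N = A/λ = 5.568e17 atoms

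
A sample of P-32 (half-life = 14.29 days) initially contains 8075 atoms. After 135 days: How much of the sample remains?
N = N₀(1/2)^(t/t½) = 11.57 atoms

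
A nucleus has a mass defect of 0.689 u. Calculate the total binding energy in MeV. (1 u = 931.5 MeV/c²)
B.E. = Δm × 931.5 = 641.8 MeV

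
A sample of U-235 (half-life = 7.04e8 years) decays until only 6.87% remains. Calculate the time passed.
t = t½ × log₂(N₀/N) = 2.72e9 years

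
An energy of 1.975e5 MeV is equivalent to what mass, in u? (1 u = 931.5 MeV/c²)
m = E/c² = 212 u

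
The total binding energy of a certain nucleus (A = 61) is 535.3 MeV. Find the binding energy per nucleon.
B.E./A = 535.3/61 = 8.775 MeV/nucleon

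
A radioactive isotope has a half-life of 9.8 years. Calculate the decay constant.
λ = ln(2)/t½ = 0.07073 year⁻¹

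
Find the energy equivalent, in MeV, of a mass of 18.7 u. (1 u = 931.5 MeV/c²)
E = mc² = 17420 MeV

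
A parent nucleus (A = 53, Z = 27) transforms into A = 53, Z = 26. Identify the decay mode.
ΔA = 0, ΔZ = -1 ⇒ beta-plus decay (β⁺) or electron capture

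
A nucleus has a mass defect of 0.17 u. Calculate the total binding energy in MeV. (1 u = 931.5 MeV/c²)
B.E. = Δm × 931.5 = 158.4 MeV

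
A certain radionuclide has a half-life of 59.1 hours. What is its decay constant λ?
λ = ln(2)/t½ = 0.01173 hour⁻¹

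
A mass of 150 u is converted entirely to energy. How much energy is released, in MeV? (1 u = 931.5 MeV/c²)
E = mc² = 1.397e5 MeV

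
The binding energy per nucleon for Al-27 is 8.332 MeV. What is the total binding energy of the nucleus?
B.E. = 8.332 × 27 = 225 MeV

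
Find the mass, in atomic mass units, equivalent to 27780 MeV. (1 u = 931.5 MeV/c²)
m = E/c² = 29.82 u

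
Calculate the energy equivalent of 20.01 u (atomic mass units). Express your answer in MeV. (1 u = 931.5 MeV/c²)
E = mc² = 18640 MeV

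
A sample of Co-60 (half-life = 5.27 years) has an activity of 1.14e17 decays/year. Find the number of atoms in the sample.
N = A/λ = 8.667e17 atoms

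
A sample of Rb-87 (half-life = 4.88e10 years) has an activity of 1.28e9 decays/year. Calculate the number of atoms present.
N = A/λ = 9.012e19 atoms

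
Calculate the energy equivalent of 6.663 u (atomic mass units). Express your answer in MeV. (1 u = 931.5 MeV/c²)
E = mc² = 6207 MeV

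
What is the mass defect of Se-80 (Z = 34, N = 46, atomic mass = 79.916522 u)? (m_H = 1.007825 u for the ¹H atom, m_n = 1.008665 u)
Δm = Z·m_H + N·m_n − M = 0.7481 u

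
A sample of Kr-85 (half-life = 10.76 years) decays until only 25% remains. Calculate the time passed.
t = t½ × log₂(N₀/N) = 21.52 years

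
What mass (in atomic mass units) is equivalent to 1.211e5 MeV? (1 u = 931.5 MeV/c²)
m = E/c² = 130 u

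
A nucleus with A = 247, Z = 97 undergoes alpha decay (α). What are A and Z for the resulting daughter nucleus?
Daughter: A = 243, Z = 95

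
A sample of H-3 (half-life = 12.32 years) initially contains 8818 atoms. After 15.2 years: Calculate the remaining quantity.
N = N₀(1/2)^(t/t½) = 3749 atoms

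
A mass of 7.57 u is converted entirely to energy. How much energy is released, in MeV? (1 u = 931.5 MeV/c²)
E = mc² = 7051 MeV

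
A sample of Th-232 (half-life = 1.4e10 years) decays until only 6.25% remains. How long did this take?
t = t½ × log₂(N₀/N) = 5.6e10 years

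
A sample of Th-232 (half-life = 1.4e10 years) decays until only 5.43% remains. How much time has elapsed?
t = t½ × log₂(N₀/N) = 5.884e10 years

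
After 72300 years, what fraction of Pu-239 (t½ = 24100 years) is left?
N/N₀ = (1/2)^(t/t½) = 0.125 = 12.5%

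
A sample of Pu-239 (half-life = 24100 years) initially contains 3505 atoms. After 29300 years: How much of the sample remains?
N = N₀(1/2)^(t/t½) = 1509 atoms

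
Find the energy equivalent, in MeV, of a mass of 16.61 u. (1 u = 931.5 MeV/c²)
E = mc² = 15470 MeV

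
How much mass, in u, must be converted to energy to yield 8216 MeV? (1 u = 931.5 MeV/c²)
m = E/c² = 8.82 u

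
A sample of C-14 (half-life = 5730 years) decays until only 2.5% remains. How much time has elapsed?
t = t½ × log₂(N₀/N) = 30490 years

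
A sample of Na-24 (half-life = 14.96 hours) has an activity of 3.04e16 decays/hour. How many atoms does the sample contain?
N = A/λ = 6.561e17 atoms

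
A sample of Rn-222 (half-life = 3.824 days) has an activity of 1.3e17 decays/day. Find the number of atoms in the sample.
N = A/λ = 7.172e17 atoms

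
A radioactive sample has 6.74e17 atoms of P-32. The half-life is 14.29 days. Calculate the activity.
A = λN = 3.269e16 decays/day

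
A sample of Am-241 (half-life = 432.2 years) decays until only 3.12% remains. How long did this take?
t = t½ × log₂(N₀/N) = 2162 years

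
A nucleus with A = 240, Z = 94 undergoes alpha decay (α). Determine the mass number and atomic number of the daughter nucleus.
Daughter: A = 236, Z = 92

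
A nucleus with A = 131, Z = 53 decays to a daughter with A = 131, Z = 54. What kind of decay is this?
ΔA = 0, ΔZ = +1 ⇒ beta-minus decay (β⁻)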